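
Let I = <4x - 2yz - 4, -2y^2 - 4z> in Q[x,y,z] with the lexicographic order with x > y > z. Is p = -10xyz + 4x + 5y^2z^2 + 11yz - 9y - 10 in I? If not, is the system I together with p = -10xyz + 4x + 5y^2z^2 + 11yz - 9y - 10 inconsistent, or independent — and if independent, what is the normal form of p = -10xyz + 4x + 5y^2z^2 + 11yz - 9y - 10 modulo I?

-10xyz + 4x + 5y^2z^2 + 11yz - 9y - 10 is independent of I; its normal form modulo I is 3yz - 9y - 6.

First compute the reduced Gröbner basis of I by Buchberger's algorithm.
f_1 = 4x - 2yz - 4, LT = x.
f_2 = -2y^2 - 4z, LT = y^2.

The S-polynomials (S(f_1,f_2)) all reduce to 0 modulo the current basis, so we have a Gröbner basis.
Inter-reduce: drop elements whose leading term is divisible by another's, tail-reduce, and make monic.
Reduced Gröbner basis: {x - 1/2yz - 1, y^2 + 2z}.
Label its elements g_1 = x - 1/2yz - 1, g_2 = y^2 + 2z.

Reduce p = -10xyz + 4x + 5y^2z^2 + 11yz - 9y - 10 modulo G:
  leading term xyz: subtract (-10yz)·g_1 from -10xyz + 4x + 5y^2z^2 + 11yz - 9y - 10 → 4x + yz - 9y - 10
  leading term x: subtract (4)·g_1 from 4x + yz - 9y - 10 → 3yz - 9y - 6
  leading term yz: no divisor's leading term divides it; move 3yz to the remainder.
  leading term y: no divisor's leading term divides it; move -9y to the remainder.
  leading term 1: no divisor's leading term divides it; move -6 to the remainder.
  normal form = 3yz - 9y - 6.
The normal form is nonzero, so p ∉ I. Since p minus its normal form lies in I, I + (p) = I + (r) where r = 3yz - 9y - 6; decide whether this ideal is the whole ring.
Run Buchberger on G together with r (pairs among the g_i already reduce to 0 since G is a Gröbner basis):
g_1 = x - 1/2yz - 1, LT = x.
g_2 = y^2 + 2z, LT = y^2.
r = 3yz - 9y - 6, LT = yz.

S(g_2,r): lcm = y^2z. S = 3y^2 + 2y + 2z^2.
  leading term y^2: subtract (3)·g_2 from 3y^2 + 2y + 2z^2 → 2y + 2z^2 - 6z
  leading term y: no divisor's leading term divides it; move 2y to the remainder.
  leading term z^2: no divisor's leading term divides it; move 2z^2 to the remainder.
  leading term z: no divisor's leading term divides it; move -6z to the remainder.
  remainder 2y + 2z^2 - 6z ≠ 0; add m_4 = 2y + 2z^2 - 6z to the basis.

S(r,m_4): lcm = yz. S = -3y - z^3 + 3z^2 - 2.
  leading term y: subtract (-3/2)·m_4 from -3y - z^3 + 3z^2 - 2 → -z^3 + 6z^2 - 9z - 2
  leading term z^3: no divisor's leading term divides it; move -z^3 to the remainder.
  leading term z^2: no divisor's leading term divides it; move 6z^2 to the remainder.
  leading term z: no divisor's leading term divides it; move -9z to the remainder.
  leading term 1: no divisor's leading term divides it; move -2 to the remainder.
  remainder -z^3 + 6z^2 - 9z - 2 ≠ 0; add m_5 = -z^3 + 6z^2 - 9z - 2 to the basis.

The other S-polynomials (S(g_1,g_2), S(g_1,r), S(g_1,m_4), S(g_2,m_4), S(g_1,m_5), S(g_2,m_5), S(r,m_5), S(m_4,m_5)) all reduce to 0 modulo the current basis, so we have a Gröbner basis.
Inter-reduce: drop elements whose leading term is divisible by another's, tail-reduce, and make monic.
Reduced Gröbner basis: {x + 3/2z^2 - 9/2z - 2, y + z^2 - 3z, z^3 - 6z^2 + 9z + 2}.
The reduced Gröbner basis of I + (p) is {x + 3/2z^2 - 9/2z - 2, y + z^2 - 3z, z^3 - 6z^2 + 9z + 2} ≠ {1}, a proper ideal, so the enlarged system stays consistent: p is independent of I, with normal form 3yz - 9y - 6.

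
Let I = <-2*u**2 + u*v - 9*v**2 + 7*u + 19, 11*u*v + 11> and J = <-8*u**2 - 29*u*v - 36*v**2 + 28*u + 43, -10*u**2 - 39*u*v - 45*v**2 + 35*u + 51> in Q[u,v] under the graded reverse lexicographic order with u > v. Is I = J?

Yes, the ideals are equal.

Two ideals are equal iff their reduced Gröbner bases coincide (the reduced basis is unique for a fixed ordering).
Buchberger on the first generating set:
f_1 = -2*u**2 + u*v - 9*v**2 + 7*u + 19, LT = u**2.
f_2 = 11*u*v + 11, LT = u*v.

S(f_1,f_2): lcm = u**2*v. S = -1/2*u*v**2 + 9/2*v**3 - 7/2*u*v - u - 19/2*v.
  leading term u*v**2: subtract (-1/22*v)·f_2 from -1/2*u*v**2 + 9/2*v**3 - 7/2*u*v - u - 19/2*v → 9/2*v**3 - 7/2*u*v - u - 9*v
  leading term v**3: no divisor's leading term divides it; move 9/2*v**3 to the remainder.
  leading term u*v: subtract (-7/22)·f_2 from -7/2*u*v - u - 9*v → -u - 9*v + 7/2
  leading term u: no divisor's leading term divides it; move -u to the remainder.
  leading term v: no divisor's leading term divides it; move -9*v to the remainder.
  leading term 1: no divisor's leading term divides it; move 7/2 to the remainder.
  remainder 9/2*v**3 - u - 9*v + 7/2 ≠ 0; add g_3 = 9/2*v**3 - u - 9*v + 7/2 to the basis.

S(f_1,g_3): leading monomials are coprime, so the S-polynomial reduces to 0 (Buchberger's first criterion).
S(f_2,g_3): lcm = u*v**3. S = 2/9*u**2 + 2*u*v + v**2 - 7/9*u.
  leading term u**2: subtract (-1/9)·f_1 from 2/9*u**2 + 2*u*v + v**2 - 7/9*u → 19/9*u*v + 19/9
  leading term u*v: subtract (19/99)·f_2 from 19/9*u*v + 19/9 → 0
  remainder 0.

Every S-polynomial of the final basis reduces to 0, so we have a Gröbner basis.
Inter-reduce: drop elements whose leading term is divisible by another's, tail-reduce, and make monic.
Reduced Gröbner basis: {v**3 - 2/9*u - 2*v + 7/9, u**2 + 9/2*v**2 - 7/2*u - 9, u*v + 1}.

Buchberger on the second generating set:
h_1 = -8*u**2 - 29*u*v - 36*v**2 + 28*u + 43, LT = u**2.
h_2 = -10*u**2 - 39*u*v - 45*v**2 + 35*u + 51, LT = u**2.

S(h_1,h_2): lcm = u**2. S = -11/40*u*v - 11/40.
  leading term u*v: no divisor's leading term divides it; move -11/40*u*v to the remainder.
  leading term 1: no divisor's leading term divides it; move -11/40 to the remainder.
  remainder -11/40*u*v - 11/40 ≠ 0; add k_3 = -11/40*u*v - 11/40 to the basis.

S(h_1,k_3): lcm = u**2*v. S = 29/8*u*v**2 + 9/2*v**3 - 7/2*u*v - u - 43/8*v.
  leading term u*v**2: subtract (-145/11*v)·k_3 from 29/8*u*v**2 + 9/2*v**3 - 7/2*u*v - u - 43/8*v → 9/2*v**3 - 7/2*u*v - u - 9*v
  leading term v**3: no divisor's leading term divides it; move 9/2*v**3 to the remainder.
  leading term u*v: subtract (140/11)·k_3 from -7/2*u*v - u - 9*v → -u - 9*v + 7/2
  leading term u: no divisor's leading term divides it; move -u to the remainder.
  leading term v: no divisor's leading term divides it; move -9*v to the remainder.
  leading term 1: no divisor's leading term divides it; move 7/2 to the remainder.
  remainder 9/2*v**3 - u - 9*v + 7/2 ≠ 0; add k_4 = 9/2*v**3 - u - 9*v + 7/2 to the basis.

S(h_2,k_3): lcm = u**2*v. S = 39/10*u*v**2 + 9/2*v**3 - 7/2*u*v - u - 51/10*v.
  leading term u*v**2: subtract (-156/11*v)·k_3 from 39/10*u*v**2 + 9/2*v**3 - 7/2*u*v - u - 51/10*v → 9/2*v**3 - 7/2*u*v - u - 9*v
  leading term v**3: subtract (1)·k_4 from 9/2*v**3 - 7/2*u*v - u - 9*v → -7/2*u*v - 7/2
  leading term u*v: subtract (140/11)·k_3 from -7/2*u*v - 7/2 → 0
  remainder 0.

S(h_1,k_4): leading monomials are coprime, so the S-polynomial reduces to 0 (Buchberger's first criterion).
S(h_2,k_4): leading monomials are coprime, so the S-polynomial reduces to 0 (Buchberger's first criterion).
S(k_3,k_4): lcm = u*v**3. S = 2/9*u**2 + 2*u*v + v**2 - 7/9*u.
  leading term u**2: subtract (-1/36)·h_1 from 2/9*u**2 + 2*u*v + v**2 - 7/9*u → 43/36*u*v + 43/36
  leading term u*v: subtract (-430/99)·k_3 from 43/36*u*v + 43/36 → 0
  remainder 0.

Every S-polynomial of the final basis reduces to 0, so we have a Gröbner basis.
Inter-reduce: drop elements whose leading term is divisible by another's, tail-reduce, and make monic.
Reduced Gröbner basis: {v**3 - 2/9*u - 2*v + 7/9, u**2 + 9/2*v**2 - 7/2*u - 9, u*v + 1}.

These coincide, so the ideals are equal.
The same test decides containment: I ⊆ J iff every generator of I reduces to 0 modulo a Gröbner basis of J.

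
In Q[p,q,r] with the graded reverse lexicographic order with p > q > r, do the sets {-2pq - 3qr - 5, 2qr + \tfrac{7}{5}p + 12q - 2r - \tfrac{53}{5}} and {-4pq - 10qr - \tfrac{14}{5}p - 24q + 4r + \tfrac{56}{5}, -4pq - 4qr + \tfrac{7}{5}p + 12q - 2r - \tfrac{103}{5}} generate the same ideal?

Yes, the ideals are equal.

Equality of ideals is decidable: compute both reduced Gröbner bases (unique for the ordering) and check whether they agree.
Buchberger on the first generating set:
f_1 = -2pq - 3qr - 5, LT = pq.
f_2 = 2qr + \tfrac{7}{5}p + 12q - 2r - \tfrac{53}{5}, LT = qr.

S(f_1,f_2): lcm = pqr. S = \tfrac{3}{2}qr^{2} - \tfrac{7}{10}p^{2} - 6pq + pr + \tfrac{53}{10}p + \tfrac{5}{2}r.
  reduce S modulo (f_1, f_2):
  remainder -\tfrac{7}{10}p^{2} - \tfrac{1}{20}pr + \tfrac{3}{2}r^{2} + \tfrac{53}{10}p + \tfrac{209}{20}r + 15 ≠ 0; add g_3 = -\tfrac{7}{10}p^{2} - \tfrac{1}{20}pr + \tfrac{3}{2}r^{2} + \tfrac{53}{10}p + \tfrac{209}{20}r + 15 to the basis.

The other S-polynomials (S(f_1,g_3), S(f_2,g_3)) all reduce to 0 modulo the current basis, so we have a Gröbner basis.
Inter-reduce: drop elements whose leading term is divisible by another's, tail-reduce, and make monic.
Reduced Gröbner basis: {p^{2} + \tfrac{1}{14}pr - \tfrac{15}{7}r^{2} - \tfrac{53}{7}p - \tfrac{209}{14}r - \tfrac{150}{7}, pq - \tfrac{21}{20}p - 9q + \tfrac{3}{2}r + \tfrac{209}{20}, qr + \tfrac{7}{10}p + 6q - r - \tfrac{53}{10}}.

Buchberger on the second generating set:
h_1 = -4pq - 10qr - \tfrac{14}{5}p - 24q + 4r + \tfrac{56}{5}, LT = pq.
h_2 = -4pq - 4qr + \tfrac{7}{5}p + 12q - 2r - \tfrac{103}{5}, LT = pq.

S(h_1,h_2): lcm = pq. S = \tfrac{3}{2}qr + \tfrac{21}{20}p + 9q - \tfrac{3}{2}r - \tfrac{159}{20}.
  reduce S modulo (h_1, h_2):
  remainder \tfrac{3}{2}qr + \tfrac{21}{20}p + 9q - \tfrac{3}{2}r - \tfrac{159}{20} ≠ 0; add k_3 = \tfrac{3}{2}qr + \tfrac{21}{20}p + 9q - \tfrac{3}{2}r - \tfrac{159}{20} to the basis.

S(h_1,k_3): lcm = pqr. S = \tfrac{5}{2}qr^{2} - \tfrac{7}{10}p^{2} - 6pq + \tfrac{17}{10}pr + 6qr - r^{2} + \tfrac{53}{10}p - \tfrac{14}{5}r.
  reduce S modulo (h_1, h_2, k_3):
  remainder -\tfrac{7}{10}p^{2} - \tfrac{1}{20}pr + \tfrac{3}{2}r^{2} + \tfrac{53}{10}p + \tfrac{209}{20}r + 15 ≠ 0; add k_4 = -\tfrac{7}{10}p^{2} - \tfrac{1}{20}pr + \tfrac{3}{2}r^{2} + \tfrac{53}{10}p + \tfrac{209}{20}r + 15 to the basis.

The other S-polynomials (S(h_2,k_3), S(h_1,k_4), S(h_2,k_4), S(k_3,k_4)) all reduce to 0 modulo the current basis, so we have a Gröbner basis.
Inter-reduce: drop elements whose leading term is divisible by another's, tail-reduce, and make monic.
Reduced Gröbner basis: {p^{2} + \tfrac{1}{14}pr - \tfrac{15}{7}r^{2} - \tfrac{53}{7}p - \tfrac{209}{14}r - \tfrac{150}{7}, pq - \tfrac{21}{20}p - 9q + \tfrac{3}{2}r + \tfrac{209}{20}, qr + \tfrac{7}{10}p + 6q - r - \tfrac{53}{10}}.

Same reduced basis, so the two generating sets span the same ideal.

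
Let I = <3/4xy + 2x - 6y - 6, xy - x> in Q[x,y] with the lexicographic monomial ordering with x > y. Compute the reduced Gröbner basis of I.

G = {x - 24/11y - 24/11, y^2 - 1}

f_1 = 3/4xy + 2x - 6y - 6, LT = xy.
f_2 = xy - x, LT = xy.

S(f_1,f_2): lcm = xy. S = 11/3x - 8y - 8.
  leading term x: no divisor's leading term divides it; move 11/3x to the remainder.
  leading term y: no divisor's leading term divides it; move -8y to the remainder.
  leading term 1: no divisor's leading term divides it; move -8 to the remainder.
  remainder 11/3x - 8y - 8 ≠ 0; add g_3 = 11/3x - 8y - 8 to the basis.

S(f_1,g_3): lcm = xy. S = 8/3x + 24/11y^2 - 64/11y - 8.
  leading term x: subtract (8/11)·g_3 from 8/3x + 24/11y^2 - 64/11y - 8 → 24/11y^2 - 24/11
  leading term y^2: no divisor's leading term divides it; move 24/11y^2 to the remainder.
  leading term 1: no divisor's leading term divides it; move -24/11 to the remainder.
  remainder 24/11y^2 - 24/11 ≠ 0; add g_4 = 24/11y^2 - 24/11 to the basis.

The other S-polynomials (S(f_2,g_3), S(f_1,g_4), S(f_2,g_4), S(g_3,g_4)) all reduce to 0 modulo the current basis, so we have a Gröbner basis.
Inter-reduce: drop elements whose leading term is divisible by another's, tail-reduce, and make monic.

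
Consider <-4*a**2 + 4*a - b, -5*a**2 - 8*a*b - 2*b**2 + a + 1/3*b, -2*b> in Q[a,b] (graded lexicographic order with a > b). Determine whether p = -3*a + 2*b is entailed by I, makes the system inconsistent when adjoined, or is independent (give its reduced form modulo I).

-3*a + 2*b lies in I (it reduces to 0).

First compute the reduced Gröbner basis of I by Buchberger's algorithm.
f_1 = -4*a**2 + 4*a - b, LT = a**2.
f_2 = -5*a**2 - 8*a*b - 2*b**2 + a + 1/3*b, LT = a**2.
f_3 = -2*b, LT = b.

S(f_1,f_2): lcm = a**2. S = -8/5*a*b - 2/5*b**2 - 4/5*a + 19/60*b.
  reduce S modulo (f_1, f_2, f_3):
  remainder -4/5*a ≠ 0; add h_4 = -4/5*a to the basis.

The other S-polynomials (S(f_1,f_3), S(f_2,f_3), S(f_1,h_4), S(f_2,h_4), S(f_3,h_4)) all reduce to 0 modulo the current basis, so we have a Gröbner basis.
Inter-reduce: drop elements whose leading term is divisible by another's, tail-reduce, and make monic.
Reduced Gröbner basis: {a, b}.
Label its elements g_1 = a, g_2 = b.

Reduce p = -3*a + 2*b modulo G:
  leading term a: subtract (-3)·g_1 from -3*a + 2*b → 2*b
  leading term b: subtract (2)·g_2 from 2*b → 0
  normal form = 0.
Since the normal form is 0, p ∈ I.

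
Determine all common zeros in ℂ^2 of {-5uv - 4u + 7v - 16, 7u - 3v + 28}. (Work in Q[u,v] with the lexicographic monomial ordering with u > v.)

Compute a lex Gröbner basis by Buchberger's algorithm.
f_1 = -5uv - 4u + 7v - 16, LT = uv.
f_2 = 7u - 3v + 28, LT = u.

S(f_1,f_2): lcm = uv. S = \tfrac{4}{5}u + \tfrac{3}{7}v^{2} - \tfrac{27}{5}v + \tfrac{16}{5}.
  leading term u: subtract (\tfrac{4}{35})·f_2 from \tfrac{4}{5}u + \tfrac{3}{7}v^{2} - \tfrac{27}{5}v + \tfrac{16}{5} → \tfrac{3}{7}v^{2} - \tfrac{177}{35}v
  leading term v^{2}: no divisor's leading term divides it; move \tfrac{3}{7}v^{2} to the remainder.
  leading term v: no divisor's leading term divides it; move -\tfrac{177}{35}v to the remainder.
  remainder \tfrac{3}{7}v^{2} - \tfrac{177}{35}v ≠ 0; add h_3 = \tfrac{3}{7}v^{2} - \tfrac{177}{35}v to the basis.

S(f_1,h_3): lcm = uv^{2}. S = \tfrac{63}{5}uv - \tfrac{7}{5}v^{2} + \tfrac{16}{5}v.
  leading term uv: subtract (-\tfrac{63}{25})·f_1 from \tfrac{63}{5}uv - \tfrac{7}{5}v^{2} + \tfrac{16}{5}v → -\tfrac{252}{25}u - \tfrac{7}{5}v^{2} + \tfrac{521}{25}v - \tfrac{1008}{25}
  leading term u: subtract (-\tfrac{36}{25})·f_2 from -\tfrac{252}{25}u - \tfrac{7}{5}v^{2} + \tfrac{521}{25}v - \tfrac{1008}{25} → -\tfrac{7}{5}v^{2} + \tfrac{413}{25}v
  leading term v^{2}: subtract (-\tfrac{49}{15})·h_3 from -\tfrac{7}{5}v^{2} + \tfrac{413}{25}v → 0
  remainder 0.

S(f_2,h_3): leading monomials are coprime, so the S-polynomial reduces to 0 (Buchberger's first criterion).
Every S-polynomial of the final basis reduces to 0, so we have a Gröbner basis.
Inter-reduce: drop elements whose leading term is divisible by another's, tail-reduce, and make monic.
Reduced Gröbner basis: {u - \tfrac{3}{7}v + 4, v^{2} - \tfrac{59}{5}v}.

From the last basis element, v^{2} - \tfrac{59}{5}v = 0, so v takes values in {0, 59/5}. Each choice, substituted upward through the basis, yields the corresponding point(s) of the solution set.
  v = 0: the earlier basis element becomes u + 4 = 0, giving u = -4 — point (-4, 0).
  v = 59/5: the earlier basis element becomes u - \tfrac{37}{35} = 0, giving u = 37/35 — point (37/35, 59/5).
Each listed point satisfies every original equation (direct substitution).

{(-4, 0), (37/35, 59/5)}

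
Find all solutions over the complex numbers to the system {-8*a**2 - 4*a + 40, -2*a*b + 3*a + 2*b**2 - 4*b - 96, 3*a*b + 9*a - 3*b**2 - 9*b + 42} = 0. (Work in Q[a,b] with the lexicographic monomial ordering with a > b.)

Compute a lex Gröbner basis by Buchberger's algorithm.
f_1 = -8*a**2 - 4*a + 40, LT = a**2.
f_2 = -2*a*b + 3*a + 2*b**2 - 4*b - 96, LT = a*b.
f_3 = 3*a*b + 9*a - 3*b**2 - 9*b + 42, LT = a*b.

S(f_1,f_2): lcm = a**2*b. S = 3/2*a**2 + a*b**2 - 3/2*a*b - 48*a - 5*b.
  reduce S modulo (f_1, f_2, f_3):
  remainder -195/4*a + b**3 - 2*b**2 - 53*b + 15/2 ≠ 0; add h_4 = -195/4*a + b**3 - 2*b**2 - 53*b + 15/2 to the basis.

S(f_1,f_3): lcm = a**2*b. S = -3*a**2 + a*b**2 + 7/2*a*b - 14*a - 5*b.
  reduce S modulo (f_1, f_2, f_3, h_4):
  remainder 35/39*b**3 + 125/39*b**2 - 2245/39*b - 3325/13 ≠ 0; add h_5 = 35/39*b**3 + 125/39*b**2 - 2245/39*b - 3325/13 to the basis.

S(f_2,f_3): lcm = a*b. S = -9/2*a + 5*b + 34.
  reduce S modulo (f_1, f_2, f_3, h_4, h_5):
  remainder 18/35*b**2 + 139/35*b + 7 ≠ 0; add h_6 = 18/35*b**2 + 139/35*b + 7 to the basis.

S(f_1,h_4): lcm = a**2. S = 4/195*a*b**3 - 8/195*a*b**2 - 212/195*a*b + 17/26*a - 5.
  reduce S modulo (f_1, f_2, f_3, h_4, h_5, h_6):
  remainder 1139/630*b + 1139/126 ≠ 0; add h_7 = 1139/630*b + 1139/126 to the basis.

The other S-polynomials (S(f_2,h_4), S(f_3,h_4), S(f_1,h_5), S(f_2,h_5), S(f_3,h_5), S(h_4,h_5), S(f_1,h_6), S(f_2,h_6), S(f_3,h_6), S(h_4,h_6), S(h_5,h_6), S(f_1,h_7), S(f_2,h_7), S(f_3,h_7), S(h_4,h_7), S(h_5,h_7), S(h_6,h_7)) all reduce to 0 modulo the current basis, so we have a Gröbner basis.
Inter-reduce: drop elements whose leading term is divisible by another's, tail-reduce, and make monic.
Reduced Gröbner basis: {a - 2, b + 5}.

Elimination: the polynomial b + 5 lies in the elimination ideal for b, so b ∈ {-5}. For each such b, the remaining basis elements (now univariate) give the rest of the solution.
  b = -5: the earlier basis element becomes a - 2 = 0, giving a = 2 — point (2, -5).
Zero-dimensionality of the ideal guarantees finitely many solutions over ℂ.

{(2, -5)}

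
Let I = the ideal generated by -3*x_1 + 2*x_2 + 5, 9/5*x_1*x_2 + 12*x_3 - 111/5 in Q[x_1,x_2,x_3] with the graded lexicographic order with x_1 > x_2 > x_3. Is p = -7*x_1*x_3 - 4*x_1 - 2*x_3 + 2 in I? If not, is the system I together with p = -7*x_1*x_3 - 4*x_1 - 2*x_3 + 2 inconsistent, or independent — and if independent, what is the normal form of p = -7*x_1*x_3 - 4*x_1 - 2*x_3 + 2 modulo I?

First compute the reduced Gröbner basis of I by Buchberger's algorithm.
f_1 = -3*x_1 + 2*x_2 + 5, LT = x_1.
f_2 = 9/5*x_1*x_2 + 12*x_3 - 111/5, LT = x_1*x_2.

S(f_1,f_2): lcm = x_1*x_2. S = -2/3*x_2**2 - 5/3*x_2 - 20/3*x_3 + 37/3.
  reduce S modulo (f_1, f_2):
  remainder -2/3*x_2**2 - 5/3*x_2 - 20/3*x_3 + 37/3 ≠ 0; add h_3 = -2/3*x_2**2 - 5/3*x_2 - 20/3*x_3 + 37/3 to the basis.

The other S-polynomials (S(f_1,h_3), S(f_2,h_3)) all reduce to 0 modulo the current basis, so we have a Gröbner basis.
Inter-reduce: drop elements whose leading term is divisible by another's, tail-reduce, and make monic.
Reduced Gröbner basis: {x_2**2 + 5/2*x_2 + 10*x_3 - 37/2, x_1 - 2/3*x_2 - 5/3}.
Label its elements g_1 = x_2**2 + 5/2*x_2 + 10*x_3 - 37/2, g_2 = x_1 - 2/3*x_2 - 5/3.

Reduce p = -7*x_1*x_3 - 4*x_1 - 2*x_3 + 2 modulo G:
  leading term x_1*x_3: subtract (-7*x_3)·g_2 from -7*x_1*x_3 - 4*x_1 - 2*x_3 + 2 → -14/3*x_2*x_3 - 4*x_1 - 41/3*x_3 + 2
  leading term x_2*x_3: no divisor's leading term divides it; move -14/3*x_2*x_3 to the remainder.
  leading term x_1: subtract (-4)·g_2 from -4*x_1 - 41/3*x_3 + 2 → -8/3*x_2 - 41/3*x_3 - 14/3
  leading term x_2: no divisor's leading term divides it; move -8/3*x_2 to the remainder.
  leading term x_3: no divisor's leading term divides it; move -41/3*x_3 to the remainder.
  leading term 1: no divisor's leading term divides it; move -14/3 to the remainder.
  normal form = -14/3*x_2*x_3 - 8/3*x_2 - 41/3*x_3 - 14/3.
The normal form is nonzero, so p ∉ I. Since p minus its normal form lies in I, I + (p) = I + (r) where r = -14/3*x_2*x_3 - 8/3*x_2 - 41/3*x_3 - 14/3; decide whether this ideal is the whole ring.
Run Buchberger on G together with r (pairs among the g_i already reduce to 0 since G is a Gröbner basis):
g_1 = x_2**2 + 5/2*x_2 + 10*x_3 - 37/2, LT = x_2**2.
g_2 = x_1 - 2/3*x_2 - 5/3, LT = x_1.
r = -14/3*x_2*x_3 - 8/3*x_2 - 41/3*x_3 - 14/3, LT = x_2*x_3.

S(g_1,r): lcm = x_2**2*x_3. S = -4/7*x_2**2 - 3/7*x_2*x_3 + 10*x_3**2 - x_2 - 37/2*x_3.
  reduce S modulo (g_1, g_2, r):
  remainder 10*x_3**2 + 33/49*x_2 - 565/49*x_3 - 71/7 ≠ 0; add m_4 = 10*x_3**2 + 33/49*x_2 - 565/49*x_3 - 71/7 to the basis.

The other S-polynomials (S(g_1,g_2), S(g_2,r), S(g_1,m_4), S(g_2,m_4), S(r,m_4)) all reduce to 0 modulo the current basis, so we have a Gröbner basis.
Inter-reduce: drop elements whose leading term is divisible by another's, tail-reduce, and make monic.
Reduced Gröbner basis: {x_2**2 + 5/2*x_2 + 10*x_3 - 37/2, x_2*x_3 + 4/7*x_2 + 41/14*x_3 + 1, x_3**2 + 33/490*x_2 - 113/98*x_3 - 71/70, x_1 - 2/3*x_2 - 5/3}.
The reduced Gröbner basis of I + (p) is {x_2**2 + 5/2*x_2 + 10*x_3 - 37/2, x_2*x_3 + 4/7*x_2 + 41/14*x_3 + 1, x_3**2 + 33/490*x_2 - 113/98*x_3 - 71/70, x_1 - 2/3*x_2 - 5/3} ≠ {1}, a proper ideal, so the enlarged system stays consistent: p is independent of I, with normal form -14/3*x_2*x_3 - 8/3*x_2 - 41/3*x_3 - 14/3.

-7*x_1*x_3 - 4*x_1 - 2*x_3 + 2 is independent of I; its normal form modulo I is -14/3*x_2*x_3 - 8/3*x_2 - 41/3*x_3 - 14/3.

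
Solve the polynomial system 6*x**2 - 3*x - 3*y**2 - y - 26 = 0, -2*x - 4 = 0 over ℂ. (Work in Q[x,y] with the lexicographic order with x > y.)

Compute a lex Gröbner basis by Buchberger's algorithm.
f_1 = 6*x**2 - 3*x - 3*y**2 - y - 26, LT = x**2.
f_2 = -2*x - 4, LT = x.

S(f_1,f_2): lcm = x**2. S = -5/2*x - 1/2*y**2 - 1/6*y - 13/3.
  reduce S modulo (f_1, f_2):
  remainder -1/2*y**2 - 1/6*y + 2/3 ≠ 0; add h_3 = -1/2*y**2 - 1/6*y + 2/3 to the basis.

The other S-polynomials (S(f_1,h_3), S(f_2,h_3)) all reduce to 0 modulo the current basis, so we have a Gröbner basis.
Inter-reduce: drop elements whose leading term is divisible by another's, tail-reduce, and make monic.
Reduced Gröbner basis: {x + 2, y**2 + 1/3*y - 4/3}.

From the last basis element, y**2 + 1/3*y - 4/3 = 0, so y takes values in {-4/3, 1}. Each choice, substituted upward through the basis, yields the corresponding point(s) of the solution set.
  y = -4/3: the earlier basis element becomes x + 2 = 0, giving x = -2 — point (-2, -4/3).
  y = 1: the earlier basis element becomes x + 2 = 0, giving x = -2 — point (-2, 1).

{(-2, -4/3), (-2, 1)}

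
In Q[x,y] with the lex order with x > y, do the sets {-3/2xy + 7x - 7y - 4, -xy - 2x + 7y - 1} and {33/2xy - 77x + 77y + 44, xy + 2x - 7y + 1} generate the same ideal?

Yes, the ideals are equal.

For a fixed monomial order, each ideal has a unique reduced Gröbner basis; comparing bases decides equality.
Buchberger on the first generating set:
f_1 = -3/2xy + 7x - 7y - 4, LT = xy.
f_2 = -xy - 2x + 7y - 1, LT = xy.

S(f_1,f_2): lcm = xy. S = -20/3x + 35/3y + 5/3.
  leading term x: no divisor's leading term divides it; move -20/3x to the remainder.
  leading term y: no divisor's leading term divides it; move 35/3y to the remainder.
  leading term 1: no divisor's leading term divides it; move 5/3 to the remainder.
  remainder -20/3x + 35/3y + 5/3 ≠ 0; add g_3 = -20/3x + 35/3y + 5/3 to the basis.

S(f_1,g_3): lcm = xy. S = -14/3x + 7/4y^2 + 59/12y + 8/3.
  leading term x: subtract (7/10)·g_3 from -14/3x + 7/4y^2 + 59/12y + 8/3 → 7/4y^2 - 13/4y + 3/2
  leading term y^2: no divisor's leading term divides it; move 7/4y^2 to the remainder.
  leading term y: no divisor's leading term divides it; move -13/4y to the remainder.
  leading term 1: no divisor's leading term divides it; move 3/2 to the remainder.
  remainder 7/4y^2 - 13/4y + 3/2 ≠ 0; add g_4 = 7/4y^2 - 13/4y + 3/2 to the basis.

S(f_2,g_3): lcm = xy. S = 2x + 7/4y^2 - 27/4y + 1.
  leading term x: subtract (-3/10)·g_3 from 2x + 7/4y^2 - 27/4y + 1 → 7/4y^2 - 13/4y + 3/2
  leading term y^2: subtract (1)·g_4 from 7/4y^2 - 13/4y + 3/2 → 0
  remainder 0.

S(f_1,g_4): lcm = xy^2. S = -59/21xy - 6/7x + 14/3y^2 + 8/3y.
  leading term xy: subtract (118/63)·f_1 from -59/21xy - 6/7x + 14/3y^2 + 8/3y → -880/63x + 14/3y^2 + 142/9y + 472/63
  leading term x: subtract (44/21)·g_3 from -880/63x + 14/3y^2 + 142/9y + 472/63 → 14/3y^2 - 26/3y + 4
  leading term y^2: subtract (8/3)·g_4 from 14/3y^2 - 26/3y + 4 → 0
  remainder 0.

S(f_2,g_4): lcm = xy^2. S = 27/7xy - 6/7x - 7y^2 + y.
  leading term xy: subtract (-18/7)·f_1 from 27/7xy - 6/7x - 7y^2 + y → 120/7x - 7y^2 - 17y - 72/7
  leading term x: subtract (-18/7)·g_3 from 120/7x - 7y^2 - 17y - 72/7 → -7y^2 + 13y - 6
  leading term y^2: subtract (-4)·g_4 from -7y^2 + 13y - 6 → 0
  remainder 0.

S(g_3,g_4): leading monomials are coprime, so the S-polynomial reduces to 0 (Buchberger's first criterion).
Every S-polynomial of the final basis reduces to 0, so we have a Gröbner basis.
Inter-reduce: drop elements whose leading term is divisible by another's, tail-reduce, and make monic.
Reduced Gröbner basis: {x - 7/4y - 1/4, y^2 - 13/7y + 6/7}.

Buchberger on the second generating set:
h_1 = 33/2xy - 77x + 77y + 44, LT = xy.
h_2 = xy + 2x - 7y + 1, LT = xy.

S(h_1,h_2): lcm = xy. S = -20/3x + 35/3y + 5/3.
  leading term x: no divisor's leading term divides it; move -20/3x to the remainder.
  leading term y: no divisor's leading term divides it; move 35/3y to the remainder.
  leading term 1: no divisor's leading term divides it; move 5/3 to the remainder.
  remainder -20/3x + 35/3y + 5/3 ≠ 0; add k_3 = -20/3x + 35/3y + 5/3 to the basis.

S(h_1,k_3): lcm = xy. S = -14/3x + 7/4y^2 + 59/12y + 8/3.
  leading term x: subtract (7/10)·k_3 from -14/3x + 7/4y^2 + 59/12y + 8/3 → 7/4y^2 - 13/4y + 3/2
  leading term y^2: no divisor's leading term divides it; move 7/4y^2 to the remainder.
  leading term y: no divisor's leading term divides it; move -13/4y to the remainder.
  leading term 1: no divisor's leading term divides it; move 3/2 to the remainder.
  remainder 7/4y^2 - 13/4y + 3/2 ≠ 0; add k_4 = 7/4y^2 - 13/4y + 3/2 to the basis.

S(h_2,k_3): lcm = xy. S = 2x + 7/4y^2 - 27/4y + 1.
  leading term x: subtract (-3/10)·k_3 from 2x + 7/4y^2 - 27/4y + 1 → 7/4y^2 - 13/4y + 3/2
  leading term y^2: subtract (1)·k_4 from 7/4y^2 - 13/4y + 3/2 → 0
  remainder 0.

S(h_1,k_4): lcm = xy^2. S = -59/21xy - 6/7x + 14/3y^2 + 8/3y.
  leading term xy: subtract (-118/693)·h_1 from -59/21xy - 6/7x + 14/3y^2 + 8/3y → -880/63x + 14/3y^2 + 142/9y + 472/63
  leading term x: subtract (44/21)·k_3 from -880/63x + 14/3y^2 + 142/9y + 472/63 → 14/3y^2 - 26/3y + 4
  leading term y^2: subtract (8/3)·k_4 from 14/3y^2 - 26/3y + 4 → 0
  remainder 0.

S(h_2,k_4): lcm = xy^2. S = 27/7xy - 6/7x - 7y^2 + y.
  leading term xy: subtract (18/77)·h_1 from 27/7xy - 6/7x - 7y^2 + y → 120/7x - 7y^2 - 17y - 72/7
  leading term x: subtract (-18/7)·k_3 from 120/7x - 7y^2 - 17y - 72/7 → -7y^2 + 13y - 6
  leading term y^2: subtract (-4)·k_4 from -7y^2 + 13y - 6 → 0
  remainder 0.

S(k_3,k_4): leading monomials are coprime, so the S-polynomial reduces to 0 (Buchberger's first criterion).
Every S-polynomial of the final basis reduces to 0, so we have a Gröbner basis.
Inter-reduce: drop elements whose leading term is divisible by another's, tail-reduce, and make monic.
Reduced Gröbner basis: {x - 7/4y - 1/4, y^2 - 13/7y + 6/7}.

These coincide, so the ideals are equal.
The choice of monomial ordering does not affect the verdict — as long as both bases are computed under the same ordering, their equality decides ideal equality.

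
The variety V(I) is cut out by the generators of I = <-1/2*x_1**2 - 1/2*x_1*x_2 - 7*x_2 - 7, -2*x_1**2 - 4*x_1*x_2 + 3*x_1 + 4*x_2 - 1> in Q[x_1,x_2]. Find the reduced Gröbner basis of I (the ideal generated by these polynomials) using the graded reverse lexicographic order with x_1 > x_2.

G = {x_1**2 + 3/2*x_1 + 30*x_2 + 55/2, x_1*x_2 - 3/2*x_1 - 16*x_2 - 27/2, x_2**2 + 5/4*x_1 + 35/4*x_2 + 13/2}

f_1 = -1/2*x_1**2 - 1/2*x_1*x_2 - 7*x_2 - 7, LT = x_1**2.
f_2 = -2*x_1**2 - 4*x_1*x_2 + 3*x_1 + 4*x_2 - 1, LT = x_1**2.

S(f_1,f_2): lcm = x_1**2. S = -x_1*x_2 + 3/2*x_1 + 16*x_2 + 27/2.
  leading term x_1*x_2: no divisor's leading term divides it; move -x_1*x_2 to the remainder.
  leading term x_1: no divisor's leading term divides it; move 3/2*x_1 to the remainder.
  leading term x_2: no divisor's leading term divides it; move 16*x_2 to the remainder.
  leading term 1: no divisor's leading term divides it; move 27/2 to the remainder.
  remainder -x_1*x_2 + 3/2*x_1 + 16*x_2 + 27/2 ≠ 0; add g_3 = -x_1*x_2 + 3/2*x_1 + 16*x_2 + 27/2 to the basis.

S(f_1,g_3): lcm = x_1**2*x_2. S = x_1*x_2**2 + 3/2*x_1**2 + 16*x_1*x_2 + 14*x_2**2 + 27/2*x_1 + 14*x_2.
  leading term x_1*x_2**2: subtract (-x_2)·g_3 from x_1*x_2**2 + 3/2*x_1**2 + 16*x_1*x_2 + 14*x_2**2 + 27/2*x_1 + 14*x_2 → 3/2*x_1**2 + 35/2*x_1*x_2 + 30*x_2**2 + 27/2*x_1 + 55/2*x_2
  leading term x_1**2: subtract (-3)·f_1 from 3/2*x_1**2 + 35/2*x_1*x_2 + 30*x_2**2 + 27/2*x_1 + 55/2*x_2 → 16*x_1*x_2 + 30*x_2**2 + 27/2*x_1 + 13/2*x_2 - 21
  leading term x_1*x_2: subtract (-16)·g_3 from 16*x_1*x_2 + 30*x_2**2 + 27/2*x_1 + 13/2*x_2 - 21 → 30*x_2**2 + 75/2*x_1 + 525/2*x_2 + 195
  leading term x_2**2: no divisor's leading term divides it; move 30*x_2**2 to the remainder.
  leading term x_1: no divisor's leading term divides it; move 75/2*x_1 to the remainder.
  leading term x_2: no divisor's leading term divides it; move 525/2*x_2 to the remainder.
  leading term 1: no divisor's leading term divides it; move 195 to the remainder.
  remainder 30*x_2**2 + 75/2*x_1 + 525/2*x_2 + 195 ≠ 0; add g_4 = 30*x_2**2 + 75/2*x_1 + 525/2*x_2 + 195 to the basis.

S(f_2,g_3): lcm = x_1**2*x_2. S = 2*x_1*x_2**2 + 3/2*x_1**2 + 29/2*x_1*x_2 - 2*x_2**2 + 27/2*x_1 + 1/2*x_2.
  leading term x_1*x_2**2: subtract (-2*x_2)·g_3 from 2*x_1*x_2**2 + 3/2*x_1**2 + 29/2*x_1*x_2 - 2*x_2**2 + 27/2*x_1 + 1/2*x_2 → 3/2*x_1**2 + 35/2*x_1*x_2 + 30*x_2**2 + 27/2*x_1 + 55/2*x_2
  leading term x_1**2: subtract (-3)·f_1 from 3/2*x_1**2 + 35/2*x_1*x_2 + 30*x_2**2 + 27/2*x_1 + 55/2*x_2 → 16*x_1*x_2 + 30*x_2**2 + 27/2*x_1 + 13/2*x_2 - 21
  leading term x_1*x_2: subtract (-16)·g_3 from 16*x_1*x_2 + 30*x_2**2 + 27/2*x_1 + 13/2*x_2 - 21 → 30*x_2**2 + 75/2*x_1 + 525/2*x_2 + 195
  leading term x_2**2: subtract (1)·g_4 from 30*x_2**2 + 75/2*x_1 + 525/2*x_2 + 195 → 0
  remainder 0.

S(f_1,g_4): leading monomials are coprime, so the S-polynomial reduces to 0 (Buchberger's first criterion).
S(f_2,g_4): leading monomials are coprime, so the S-polynomial reduces to 0 (Buchberger's first criterion).
S(g_3,g_4): lcm = x_1*x_2**2. S = -5/4*x_1**2 - 41/4*x_1*x_2 - 16*x_2**2 - 13/2*x_1 - 27/2*x_2.
  leading term x_1**2: subtract (5/2)·f_1 from -5/4*x_1**2 - 41/4*x_1*x_2 - 16*x_2**2 - 13/2*x_1 - 27/2*x_2 → -9*x_1*x_2 - 16*x_2**2 - 13/2*x_1 + 4*x_2 + 35/2
  leading term x_1*x_2: subtract (9)·g_3 from -9*x_1*x_2 - 16*x_2**2 - 13/2*x_1 + 4*x_2 + 35/2 → -16*x_2**2 - 20*x_1 - 140*x_2 - 104
  leading term x_2**2: subtract (-8/15)·g_4 from -16*x_2**2 - 20*x_1 - 140*x_2 - 104 → 0
  remainder 0.

Every S-polynomial of the final basis reduces to 0, so we have a Gröbner basis.
Inter-reduce: drop elements whose leading term is divisible by another's, tail-reduce, and make monic.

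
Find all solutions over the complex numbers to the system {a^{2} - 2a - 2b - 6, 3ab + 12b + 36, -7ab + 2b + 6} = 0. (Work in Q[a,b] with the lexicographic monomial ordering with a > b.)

{(0, -3)}

Compute a lex Gröbner basis by Buchberger's algorithm.
f_1 = a^{2} - 2a - 2b - 6, LT = a^{2}.
f_2 = 3ab + 12b + 36, LT = ab.
f_3 = -7ab + 2b + 6, LT = ab.

S(f_1,f_2): lcm = a^{2}b. S = -6ab - 12a - 2b^{2} - 6b.
  reduce S modulo (f_1, f_2, f_3):
  remainder -12a - 2b^{2} + 18b + 72 ≠ 0; add h_4 = -12a - 2b^{2} + 18b + 72 to the basis.

S(f_1,f_3): lcm = a^{2}b. S = -\tfrac{12}{7}ab + \tfrac{6}{7}a - 2b^{2} - 6b.
  reduce S modulo (f_1, f_2, f_3, h_4):
  remainder -\tfrac{15}{7}b^{2} + \tfrac{15}{7}b + \tfrac{180}{7} ≠ 0; add h_5 = -\tfrac{15}{7}b^{2} + \tfrac{15}{7}b + \tfrac{180}{7} to the basis.

S(f_2,f_3): lcm = ab. S = \tfrac{30}{7}b + \tfrac{90}{7}.
  reduce S modulo (f_1, f_2, f_3, h_4, h_5):
  remainder \tfrac{30}{7}b + \tfrac{90}{7} ≠ 0; add h_6 = \tfrac{30}{7}b + \tfrac{90}{7} to the basis.

The other S-polynomials (S(f_1,h_4), S(f_2,h_4), S(f_3,h_4), S(f_1,h_5), S(f_2,h_5), S(f_3,h_5), S(h_4,h_5), S(f_1,h_6), S(f_2,h_6), S(f_3,h_6), S(h_4,h_6), S(h_5,h_6)) all reduce to 0 modulo the current basis, so we have a Gröbner basis.
Inter-reduce: drop elements whose leading term is divisible by another's, tail-reduce, and make monic.
Reduced Gröbner basis: {a, b + 3}.

A lex Gröbner basis eliminates variables successively. Here b + 3 depends only on b, with roots {-3}; lifting each root through the earlier basis elements recovers the full solutions.
  b = -3: the earlier basis element becomes a = 0, giving a = 0 — point (0, -3).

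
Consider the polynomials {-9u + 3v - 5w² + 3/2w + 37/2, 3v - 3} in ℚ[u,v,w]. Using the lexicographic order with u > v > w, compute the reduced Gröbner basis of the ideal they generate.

G = {u + 5/9w² - ⅙w - 43/18, v - 1}

f_1 = -9u + 3v - 5w² + 3/2w + 37/2, LT = u.
f_2 = 3v - 3, LT = v.

S(f_1,f_2): leading monomials are coprime, so the S-polynomial reduces to 0 (Buchberger's first criterion).
Every S-polynomial of the final basis reduces to 0, so we have a Gröbner basis.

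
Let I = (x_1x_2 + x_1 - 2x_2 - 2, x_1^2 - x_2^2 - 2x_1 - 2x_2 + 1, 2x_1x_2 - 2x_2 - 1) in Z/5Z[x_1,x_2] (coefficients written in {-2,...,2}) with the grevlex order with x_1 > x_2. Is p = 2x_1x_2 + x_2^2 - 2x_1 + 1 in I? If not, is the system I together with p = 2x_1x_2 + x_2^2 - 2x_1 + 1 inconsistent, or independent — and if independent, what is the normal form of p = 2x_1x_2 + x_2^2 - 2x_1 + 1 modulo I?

2x_1x_2 + x_2^2 - 2x_1 + 1 lies in I (it reduces to 0).

First compute the reduced Gröbner basis of I by Buchberger's algorithm.
f_1 = x_1x_2 + x_1 - 2x_2 - 2, LT = x_1x_2.
f_2 = x_1^2 - x_2^2 - 2x_1 - 2x_2 + 1, LT = x_1^2.
f_3 = 2x_1x_2 - 2x_2 - 1, LT = x_1x_2.

S(f_1,f_2): lcm = x_1^2x_2. S = x_2^3 + x_1^2 + 2x_2^2 - 2x_1 - x_2.
  leading term x_2^3: no divisor's leading term divides it; move x_2^3 to the remainder.
  leading term x_1^2: subtract (1)·f_2 from x_1^2 + 2x_2^2 - 2x_1 - x_2 → -2x_2^2 + x_2 - 1
  leading term x_2^2: no divisor's leading term divides it; move -2x_2^2 to the remainder.
  leading term x_2: no divisor's leading term divides it; move x_2 to the remainder.
  leading term 1: no divisor's leading term divides it; move -1 to the remainder.
  remainder x_2^3 - 2x_2^2 + x_2 - 1 ≠ 0; add h_4 = x_2^3 - 2x_2^2 + x_2 - 1 to the basis.

S(f_1,f_3): lcm = x_1x_2. S = x_1 - x_2 + 1.
  leading term x_1: no divisor's leading term divides it; move x_1 to the remainder.
  leading term x_2: no divisor's leading term divides it; move -x_2 to the remainder.
  leading term 1: no divisor's leading term divides it; move 1 to the remainder.
  remainder x_1 - x_2 + 1 ≠ 0; add h_5 = x_1 - x_2 + 1 to the basis.

S(f_2,f_3): lcm = x_1^2x_2. S = -x_2^3 - x_1x_2 - 2x_2^2 - 2x_1 + x_2.
  leading term x_2^3: subtract (-1)·h_4 from -x_2^3 - x_1x_2 - 2x_2^2 - 2x_1 + x_2 → -x_1x_2 + x_2^2 - 2x_1 + 2x_2 - 1
  leading term x_1x_2: subtract (-1)·f_1 from -x_1x_2 + x_2^2 - 2x_1 + 2x_2 - 1 → x_2^2 - x_1 + 2
  leading term x_2^2: no divisor's leading term divides it; move x_2^2 to the remainder.
  leading term x_1: subtract (-1)·h_5 from -x_1 + 2 → -x_2 - 2
  leading term x_2: no divisor's leading term divides it; move -x_2 to the remainder.
  leading term 1: no divisor's leading term divides it; move -2 to the remainder.
  remainder x_2^2 - x_2 - 2 ≠ 0; add h_6 = x_2^2 - x_2 - 2 to the basis.

S(f_3,h_4): lcm = x_1x_2^3. S = 2x_1x_2^2 - x_2^3 - x_1x_2 + 2x_2^2 + x_1.
  leading term x_1x_2^2: subtract (2x_2)·f_1 from 2x_1x_2^2 - x_2^3 - x_1x_2 + 2x_2^2 + x_1 → -x_2^3 + 2x_1x_2 + x_2^2 + x_1 - x_2
  leading term x_2^3: subtract (-1)·h_4 from -x_2^3 + 2x_1x_2 + x_2^2 + x_1 - x_2 → 2x_1x_2 - x_2^2 + x_1 - 1
  leading term x_1x_2: subtract (2)·f_1 from 2x_1x_2 - x_2^2 + x_1 - 1 → -x_2^2 - x_1 - x_2 - 2
  leading term x_2^2: subtract (-1)·h_6 from -x_2^2 - x_1 - x_2 - 2 → -x_1 - 2x_2 + 1
  leading term x_1: subtract (-1)·h_5 from -x_1 - 2x_2 + 1 → 2x_2 + 2
  leading term x_2: no divisor's leading term divides it; move 2x_2 to the remainder.
  leading term 1: no divisor's leading term divides it; move 2 to the remainder.
  remainder 2x_2 + 2 ≠ 0; add h_7 = 2x_2 + 2 to the basis.

The other S-polynomials (S(f_1,h_4), S(f_2,h_4), S(f_1,h_5), S(f_2,h_5), S(f_3,h_5), S(h_4,h_5), S(f_1,h_6), S(f_2,h_6), S(f_3,h_6), S(h_4,h_6), S(h_5,h_6), S(f_1,h_7), S(f_2,h_7), S(f_3,h_7), S(h_4,h_7), S(h_5,h_7), S(h_6,h_7)) all reduce to 0 modulo the current basis, so we have a Gröbner basis.
Inter-reduce: drop elements whose leading term is divisible by another's, tail-reduce, and make monic.
Reduced Gröbner basis: {x_1 + 2, x_2 + 1}.
Label its elements g_1 = x_1 + 2, g_2 = x_2 + 1.

Reduce p = 2x_1x_2 + x_2^2 - 2x_1 + 1 modulo G:
  leading term x_1x_2: subtract (2x_2)·g_1 from 2x_1x_2 + x_2^2 - 2x_1 + 1 → x_2^2 - 2x_1 + x_2 + 1
  leading term x_2^2: subtract (x_2)·g_2 from x_2^2 - 2x_1 + x_2 + 1 → -2x_1 + 1
  leading term x_1: subtract (-2)·g_1 from -2x_1 + 1 → 0
  normal form = 0.
Since the normal form is 0, p ∈ I.

The remainder on division by a Gröbner basis is unique — it is the normal form.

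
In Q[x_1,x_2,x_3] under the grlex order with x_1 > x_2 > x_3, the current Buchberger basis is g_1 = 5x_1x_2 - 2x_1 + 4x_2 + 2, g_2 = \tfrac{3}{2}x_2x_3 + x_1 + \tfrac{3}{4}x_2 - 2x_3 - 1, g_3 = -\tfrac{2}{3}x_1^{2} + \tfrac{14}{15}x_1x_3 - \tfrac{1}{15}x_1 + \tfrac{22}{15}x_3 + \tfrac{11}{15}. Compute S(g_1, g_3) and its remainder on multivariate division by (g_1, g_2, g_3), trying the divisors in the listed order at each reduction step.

S(g_1, g_3) = \tfrac{7}{5}x_1x_2x_3 - \tfrac{2}{5}x_1^{2} + \tfrac{7}{10}x_1x_2 + \tfrac{11}{5}x_2x_3 + \tfrac{2}{5}x_1 + \tfrac{11}{10}x_2; remainder on division = 0.

lcm(LM(g_1), LM(g_3)) = x_1^{2}x_2.
S = (lcm/LT(g_1))·g_1 − (lcm/LT(g_3))·g_3 = \tfrac{7}{5}x_1x_2x_3 - \tfrac{2}{5}x_1^{2} + \tfrac{7}{10}x_1x_2 + \tfrac{11}{5}x_2x_3 + \tfrac{2}{5}x_1 + \tfrac{11}{10}x_2.
Reduce S modulo (g_1, g_2, g_3) in that order:
  leading term x_1x_2x_3: subtract (\tfrac{7}{25}x_3)·g_1 from \tfrac{7}{5}x_1x_2x_3 - \tfrac{2}{5}x_1^{2} + \tfrac{7}{10}x_1x_2 + \tfrac{11}{5}x_2x_3 + \tfrac{2}{5}x_1 + \tfrac{11}{10}x_2 → -\tfrac{2}{5}x_1^{2} + \tfrac{7}{10}x_1x_2 + \tfrac{14}{25}x_1x_3 + \tfrac{27}{25}x_2x_3 + \tfrac{2}{5}x_1 + \tfrac{11}{10}x_2 - \tfrac{14}{25}x_3
  leading term x_1^{2}: subtract (\tfrac{3}{5})·g_3 from -\tfrac{2}{5}x_1^{2} + \tfrac{7}{10}x_1x_2 + \tfrac{14}{25}x_1x_3 + \tfrac{27}{25}x_2x_3 + \tfrac{2}{5}x_1 + \tfrac{11}{10}x_2 - \tfrac{14}{25}x_3 → \tfrac{7}{10}x_1x_2 + \tfrac{27}{25}x_2x_3 + \tfrac{11}{25}x_1 + \tfrac{11}{10}x_2 - \tfrac{36}{25}x_3 - \tfrac{11}{25}
  leading term x_1x_2: subtract (\tfrac{7}{50})·g_1 from \tfrac{7}{10}x_1x_2 + \tfrac{27}{25}x_2x_3 + \tfrac{11}{25}x_1 + \tfrac{11}{10}x_2 - \tfrac{36}{25}x_3 - \tfrac{11}{25} → \tfrac{27}{25}x_2x_3 + \tfrac{18}{25}x_1 + \tfrac{27}{50}x_2 - \tfrac{36}{25}x_3 - \tfrac{18}{25}
  leading term x_2x_3: subtract (\tfrac{18}{25})·g_2 from \tfrac{27}{25}x_2x_3 + \tfrac{18}{25}x_1 + \tfrac{27}{50}x_2 - \tfrac{36}{25}x_3 - \tfrac{18}{25} → 0
The remainder is 0, so this S-polynomial contributes no new basis element.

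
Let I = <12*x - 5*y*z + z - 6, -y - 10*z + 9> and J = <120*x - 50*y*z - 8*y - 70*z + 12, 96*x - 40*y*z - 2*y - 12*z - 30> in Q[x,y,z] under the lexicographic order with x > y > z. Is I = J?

Yes, the ideals are equal.

For a fixed monomial order, each ideal has a unique reduced Gröbner basis; comparing bases decides equality.
Buchberger on the first generating set:
f_1 = 12*x - 5*y*z + z - 6, LT = x.
f_2 = -y - 10*z + 9, LT = y.

The S-polynomials (S(f_1,f_2)) all reduce to 0 modulo the current basis, so we have a Gröbner basis.
Inter-reduce: drop elements whose leading term is divisible by another's, tail-reduce, and make monic.
Reduced Gröbner basis: {x + 25/6*z**2 - 11/3*z - 1/2, y + 10*z - 9}.

Buchberger on the second generating set:
h_1 = 120*x - 50*y*z - 8*y - 70*z + 12, LT = x.
h_2 = 96*x - 40*y*z - 2*y - 12*z - 30, LT = x.

S(h_1,h_2): lcm = x. S = -11/240*y - 11/24*z + 33/80.
  reduce S modulo (h_1, h_2):
  remainder -11/240*y - 11/24*z + 33/80 ≠ 0; add k_3 = -11/240*y - 11/24*z + 33/80 to the basis.

The other S-polynomials (S(h_1,k_3), S(h_2,k_3)) all reduce to 0 modulo the current basis, so we have a Gröbner basis.
Inter-reduce: drop elements whose leading term is divisible by another's, tail-reduce, and make monic.
Reduced Gröbner basis: {x + 25/6*z**2 - 11/3*z - 1/2, y + 10*z - 9}.

Same reduced basis, so the two generating sets span the same ideal.
The same test decides containment: I ⊆ J iff every generator of I reduces to 0 modulo a Gröbner basis of J.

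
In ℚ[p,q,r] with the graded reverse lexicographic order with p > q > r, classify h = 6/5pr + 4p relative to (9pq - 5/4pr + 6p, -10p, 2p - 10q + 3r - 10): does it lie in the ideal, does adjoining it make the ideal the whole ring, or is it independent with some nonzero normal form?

6/5pr + 4p lies in I (it reduces to 0).

First compute the reduced Gröbner basis of I by Buchberger's algorithm.
f_1 = 9pq - 5/4pr + 6p, LT = pq.
f_2 = -10p, LT = p.
f_3 = 2p - 10q + 3r - 10, LT = p.

S(f_1,f_3): lcm = pq. S = 5q² - 5/36pr - 3/2qr + ⅔p + 5q.
  leading term q²: no divisor's leading term divides it; move 5q² to the remainder.
  leading term pr: subtract (1/72r)·f_2 from -5/36pr - 3/2qr + ⅔p + 5q → -3/2qr + ⅔p + 5q
  leading term qr: no divisor's leading term divides it; move -3/2qr to the remainder.
  leading term p: subtract (-1/15)·f_2 from ⅔p + 5q → 5q
  leading term q: no divisor's leading term divides it; move 5q to the remainder.
  remainder 5q² - 3/2qr + 5q ≠ 0; add k_4 = 5q² - 3/2qr + 5q to the basis.

S(f_2,f_3): lcm = p. S = 5q - 3/2r + 5.
  leading term q: no divisor's leading term divides it; move 5q to the remainder.
  leading term r: no divisor's leading term divides it; move -3/2r to the remainder.
  leading term 1: no divisor's leading term divides it; move 5 to the remainder.
  remainder 5q - 3/2r + 5 ≠ 0; add k_5 = 5q - 3/2r + 5 to the basis.

The other S-polynomials (S(f_1,f_2), S(f_1,k_4), S(f_2,k_4), S(f_3,k_4), S(f_1,k_5), S(f_2,k_5), S(f_3,k_5), S(k_4,k_5)) all reduce to 0 modulo the current basis, so we have a Gröbner basis.
Inter-reduce: drop elements whose leading term is divisible by another's, tail-reduce, and make monic.
Reduced Gröbner basis: {p, q - 3/10r + 1}.
Label its elements g_1 = p, g_2 = q - 3/10r + 1.

Reduce h = 6/5pr + 4p modulo G:
  leading term pr: subtract (6/5r)·g_1 from 6/5pr + 4p → 4p
  leading term p: subtract (4)·g_1 from 4p → 0
  normal form = 0.
Since the normal form is 0, h ∈ I.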